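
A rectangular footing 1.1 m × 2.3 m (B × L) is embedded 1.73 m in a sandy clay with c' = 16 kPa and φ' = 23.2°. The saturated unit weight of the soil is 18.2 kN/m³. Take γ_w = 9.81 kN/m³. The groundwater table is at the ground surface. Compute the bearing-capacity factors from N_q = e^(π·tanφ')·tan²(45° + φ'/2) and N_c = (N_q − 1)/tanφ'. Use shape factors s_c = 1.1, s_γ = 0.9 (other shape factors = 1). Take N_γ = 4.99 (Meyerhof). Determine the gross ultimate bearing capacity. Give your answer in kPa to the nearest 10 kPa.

q_ult ≈ 470 kPa

tan23.2° = 0.4286, so N_q = e^(π×0.4286)·tan²(56.6°) = 3.844 × 2.3 = 8.84.
N_c = (8.84 − 1)/tan23.2° = 18.29.
Water table at ground surface, so effective unit weight γ' = 18.2 − 9.81 = 8.39 kN/m³ is used throughout; overburden q = 8.39 × 1.73 = 14.515 kPa; the same γ' applies in the ½γBN_γ term.
Cohesion term c·N_c·s_c = 16 × 18.294 × 1.1 = 321.98 kPa; surcharge term q·N_q = 14.515 × 8.841 = 128.32 kPa; self-weight term 0.5·γ·B·N_γ·s_γ = 0.5 × 8.39 × 1.1 × 4.99 × 0.9 = 20.724 kPa.
q_ult = 321.98 + 128.32 + 20.724 = 471.03 kPa.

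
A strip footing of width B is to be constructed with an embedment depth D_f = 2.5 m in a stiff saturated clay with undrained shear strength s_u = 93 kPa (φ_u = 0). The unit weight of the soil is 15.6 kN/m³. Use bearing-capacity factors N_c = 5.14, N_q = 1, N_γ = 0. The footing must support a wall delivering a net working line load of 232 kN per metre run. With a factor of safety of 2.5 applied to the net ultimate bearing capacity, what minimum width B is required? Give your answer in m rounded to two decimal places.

B = 1.21 m

Overburden at base level: q = 15.6 × 2.5 = 39 kPa.
Cohesion term c·N_c = 93 × 5.14 = 478.02 kPa; surcharge term q·N_q = 39 × 1 = 39 kPa.
q_ult = 478.02 + 39 = 517.02 kPa.
For φ = 0 the ½γBN_γ term vanishes, so q_ult is independent of B. q_net = 517.02 − 39 = 478.02 kPa; q_all(net) = 478.02/2.5 = 191.21 kPa.
Required width B = w / q_all(net) = 232 / 191.21 = 1.213 m.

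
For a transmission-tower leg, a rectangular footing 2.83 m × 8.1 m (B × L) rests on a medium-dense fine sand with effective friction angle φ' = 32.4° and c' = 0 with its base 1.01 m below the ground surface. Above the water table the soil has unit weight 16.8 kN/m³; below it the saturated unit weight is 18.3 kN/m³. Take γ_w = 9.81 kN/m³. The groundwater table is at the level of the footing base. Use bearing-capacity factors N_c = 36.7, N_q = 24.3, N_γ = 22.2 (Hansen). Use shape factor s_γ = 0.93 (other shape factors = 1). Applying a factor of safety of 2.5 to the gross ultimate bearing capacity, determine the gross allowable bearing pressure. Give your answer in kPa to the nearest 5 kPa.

Effective surcharge at the founding depth q = γ·D_f = 16.8 × 1.01 = 16.968 kPa.
The water table coincides with the base, so in the self-weight term γ → γ' = 8.49 kN/m³.
q_ult = q·N_q + 0.5·γ·B·N_γ·s_γ
     = 16.968 × 24.3 + 0.5 × 8.49 × 2.83 × 22.2 × 0.93
     = 412.32 + 248.03 = 660.35 kPa.
q_all = q_ult / FS = 660.35 / 2.5 = 264.14 kPa.

q_all ≈ 265 kPa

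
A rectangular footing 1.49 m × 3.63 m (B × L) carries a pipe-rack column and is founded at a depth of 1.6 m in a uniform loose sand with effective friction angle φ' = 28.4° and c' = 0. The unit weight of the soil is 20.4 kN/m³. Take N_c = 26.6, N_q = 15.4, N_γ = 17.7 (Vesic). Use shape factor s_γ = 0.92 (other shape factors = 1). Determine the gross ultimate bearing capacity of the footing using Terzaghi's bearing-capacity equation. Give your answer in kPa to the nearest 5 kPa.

q_ult ≈ 750 kPa

Overburden at base level: q = 20.4 × 1.6 = 32.64 kPa.
Surcharge term q·N_q = 32.64 × 15.4 = 502.66 kPa; self-weight term 0.5·γ·B·N_γ·s_γ = 0.5 × 20.4 × 1.49 × 17.7 × 0.92 = 247.48 kPa.
q_ult = 502.66 + 247.48 = 750.14 kPa.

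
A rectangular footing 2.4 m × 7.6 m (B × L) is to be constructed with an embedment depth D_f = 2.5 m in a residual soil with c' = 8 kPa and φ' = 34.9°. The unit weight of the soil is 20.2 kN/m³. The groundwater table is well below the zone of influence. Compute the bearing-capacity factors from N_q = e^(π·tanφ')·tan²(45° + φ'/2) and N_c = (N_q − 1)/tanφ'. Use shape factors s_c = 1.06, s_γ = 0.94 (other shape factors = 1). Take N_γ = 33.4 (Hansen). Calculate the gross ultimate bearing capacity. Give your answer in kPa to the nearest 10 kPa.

tan34.9° = 0.6976, so N_q = e^(π×0.6976)·tan²(62.45°) = 8.95 × 3.674 = 32.89.
N_c = (32.89 − 1)/tan34.9° = 45.71.
Effective surcharge at the founding depth q = γ·D_f = 20.2 × 2.5 = 50.5 kPa.
q_ult = c·N_c·s_c + q·N_q + 0.5·γ·B·N_γ·s_γ
     = 8 × 45.706 × 1.06 + 50.5 × 32.885 + 0.5 × 20.2 × 2.4 × 33.4 × 0.94
     = 387.59 + 1660.7 + 761.04 = 2809.3 kPa.

q_ult ≈ 2810 kPa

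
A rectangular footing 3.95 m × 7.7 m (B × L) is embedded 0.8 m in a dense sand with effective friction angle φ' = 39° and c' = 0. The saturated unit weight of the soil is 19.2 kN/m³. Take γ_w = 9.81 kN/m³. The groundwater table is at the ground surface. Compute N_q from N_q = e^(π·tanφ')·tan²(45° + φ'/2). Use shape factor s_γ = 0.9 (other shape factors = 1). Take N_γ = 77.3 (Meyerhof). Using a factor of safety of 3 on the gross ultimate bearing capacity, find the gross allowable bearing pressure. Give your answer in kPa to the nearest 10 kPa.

N_q = e^(π·tan39°)·tan²(64.5°) = 55.96.
γ' = 19.2 − 9.81 = 9.39 kN/m³ (submerged throughout). q = 9.39 × 0.8 = 7.512 kPa; the same γ' applies in the ½γBN_γ term.
q·N_q = 7.512 × 55.957 = 420.35 kPa
0.5·γ·B·N_γ·s_γ = 0.5 × 9.39 × 3.95 × 77.3 × 0.9 = 1290.2 kPa
q_ult = 420.35 + 1290.2 = 1710.5 kPa.
q_all = 1710.5 / 3 = 570.18 kPa.

q_all ≈ 570 kPa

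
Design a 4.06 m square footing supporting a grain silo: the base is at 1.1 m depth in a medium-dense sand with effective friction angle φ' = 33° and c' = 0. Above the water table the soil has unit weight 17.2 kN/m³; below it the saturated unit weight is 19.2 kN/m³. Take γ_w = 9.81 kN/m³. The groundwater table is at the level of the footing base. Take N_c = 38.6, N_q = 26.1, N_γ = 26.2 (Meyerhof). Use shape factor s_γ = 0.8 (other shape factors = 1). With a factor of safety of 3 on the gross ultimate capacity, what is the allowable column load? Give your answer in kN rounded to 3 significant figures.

P_all ≈ 4910 kN

Effective surcharge at the founding depth q = γ·D_f = 17.2 × 1.1 = 18.92 kPa.
The water table coincides with the base, so in the self-weight term γ → γ' = 9.39 kN/m³.
q_ult = q·N_q + 0.5·γ·B·N_γ·s_γ
     = 18.92 × 26.1 + 0.5 × 9.39 × 4.06 × 26.2 × 0.8
     = 493.81 + 399.53 = 893.35 kPa.
Gross allowable pressure q_all = 893.35 / 3 = 297.78 kPa.
Footing area = 16.4836 m², so allowable column load = 297.78 × 16.4836 = 4908.5 kN.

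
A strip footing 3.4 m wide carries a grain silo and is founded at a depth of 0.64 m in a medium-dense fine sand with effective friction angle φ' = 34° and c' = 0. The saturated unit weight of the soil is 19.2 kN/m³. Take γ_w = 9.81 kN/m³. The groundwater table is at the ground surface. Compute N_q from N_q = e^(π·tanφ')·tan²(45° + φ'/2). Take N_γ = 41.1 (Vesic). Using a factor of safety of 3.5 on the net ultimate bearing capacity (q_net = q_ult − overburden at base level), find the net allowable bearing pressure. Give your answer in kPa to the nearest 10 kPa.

N_q = e^(π·tan34°)·tan²(62°) = 29.44.
Water table at ground surface, so effective unit weight γ' = 19.2 − 9.81 = 9.39 kN/m³ is used throughout; overburden q = 9.39 × 0.64 = 6.0096 kPa; the same γ' applies in the ½γBN_γ term.
Surcharge term q·N_q = 6.0096 × 29.44 = 176.92 kPa; self-weight term 0.5·γ·B·N_γ = 0.5 × 9.39 × 3.4 × 41.1 = 656.08 kPa.
q_ult = 176.92 + 656.08 = 833 kPa.
q_net = 833 − 6.0096 = 826.99 kPa.
q_all(net) = 826.99 / 3.5 = 236.28 kPa.

q_all(net) ≈ 240 kPa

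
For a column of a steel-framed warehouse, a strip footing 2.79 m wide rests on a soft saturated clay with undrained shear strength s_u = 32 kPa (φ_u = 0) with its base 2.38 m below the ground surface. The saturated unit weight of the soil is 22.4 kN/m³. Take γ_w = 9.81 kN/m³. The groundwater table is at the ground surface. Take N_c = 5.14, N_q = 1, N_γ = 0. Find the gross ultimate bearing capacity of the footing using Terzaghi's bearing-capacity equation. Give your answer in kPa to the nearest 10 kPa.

Water table at ground surface, so effective unit weight γ' = 22.4 − 9.81 = 12.59 kN/m³ is used throughout; overburden q = 12.59 × 2.38 = 29.964 kPa.
Cohesion term c·N_c = 32 × 5.14 = 164.48 kPa; surcharge term q·N_q = 29.964 × 1 = 29.964 kPa.
q_ult = 164.48 + 29.964 = 194.44 kPa.

q_ult ≈ 190 kPa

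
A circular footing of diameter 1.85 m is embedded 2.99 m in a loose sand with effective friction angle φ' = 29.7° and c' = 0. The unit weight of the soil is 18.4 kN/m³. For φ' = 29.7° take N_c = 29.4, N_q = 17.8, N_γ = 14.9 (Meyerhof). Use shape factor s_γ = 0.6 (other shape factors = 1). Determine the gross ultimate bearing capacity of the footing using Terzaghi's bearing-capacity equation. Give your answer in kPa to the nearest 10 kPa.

q = γ·D_f = 18.4 × 2.99 = 55.016 kPa.
q·N_q = 55.016 × 17.8 = 979.28 kPa
0.5·γ·B·N_γ·s_γ = 0.5 × 18.4 × 1.85 × 14.9 × 0.6 = 152.16 kPa
q_ult = 979.28 + 152.16 = 1131.4 kPa.

q_ult ≈ 1130 kPa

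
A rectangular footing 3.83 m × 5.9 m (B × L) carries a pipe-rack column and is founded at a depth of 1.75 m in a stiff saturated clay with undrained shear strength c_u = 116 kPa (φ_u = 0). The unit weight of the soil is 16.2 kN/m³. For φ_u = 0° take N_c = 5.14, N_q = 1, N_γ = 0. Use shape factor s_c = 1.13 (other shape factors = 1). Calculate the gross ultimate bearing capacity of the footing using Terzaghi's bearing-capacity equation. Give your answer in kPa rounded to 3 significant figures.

Effective surcharge at the founding depth q = γ·D_f = 16.2 × 1.75 = 28.35 kPa.
q_ult = c·N_c·s_c + q·N_q
     = 116 × 5.14 × 1.13 + 28.35 × 1
     = 673.75 + 28.35 = 702.1 kPa.

q_ult ≈ 702 kPa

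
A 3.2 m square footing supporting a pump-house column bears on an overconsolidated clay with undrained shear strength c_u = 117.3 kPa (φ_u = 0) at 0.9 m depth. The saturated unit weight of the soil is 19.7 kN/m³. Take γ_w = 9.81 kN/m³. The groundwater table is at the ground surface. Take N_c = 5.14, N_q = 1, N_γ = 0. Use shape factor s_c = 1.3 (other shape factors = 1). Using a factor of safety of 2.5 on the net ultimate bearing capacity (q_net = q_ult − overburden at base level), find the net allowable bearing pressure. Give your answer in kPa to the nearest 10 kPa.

γ' = 19.7 − 9.81 = 9.89 kN/m³ (submerged throughout). q = 9.89 × 0.9 = 8.901 kPa.
c·N_c·s_c = 117.3 × 5.14 × 1.3 = 783.8 kPa
q·N_q = 8.901 × 1 = 8.901 kPa
q_ult = 783.8 + 8.901 = 792.7 kPa.
q_net = 792.7 − 8.901 = 783.8 kPa.
q_all(net) = 783.8 / 2.5 = 313.52 kPa.

q_all(net) ≈ 310 kPa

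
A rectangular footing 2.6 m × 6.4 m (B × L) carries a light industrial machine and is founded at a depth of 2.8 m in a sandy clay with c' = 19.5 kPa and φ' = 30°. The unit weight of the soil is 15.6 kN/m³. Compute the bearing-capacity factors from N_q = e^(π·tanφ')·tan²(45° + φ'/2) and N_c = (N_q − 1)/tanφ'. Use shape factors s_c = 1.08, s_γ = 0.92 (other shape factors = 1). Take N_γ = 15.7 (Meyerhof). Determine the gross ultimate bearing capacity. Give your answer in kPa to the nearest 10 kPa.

q_ult ≈ 1730 kPa

tan30° = 0.5774, so N_q = e^(π×0.5774)·tan²(60°) = 6.134 × 3.0 = 18.4.
N_c = (18.4 − 1)/tan30° = 30.14.
Effective surcharge at the founding depth q = γ·D_f = 15.6 × 2.8 = 43.68 kPa.
q_ult = c·N_c·s_c + q·N_q + 0.5·γ·B·N_γ·s_γ
     = 19.5 × 30.14 × 1.08 + 43.68 × 18.401 + 0.5 × 15.6 × 2.6 × 15.7 × 0.92
     = 634.74 + 803.76 + 292.92 = 1731.4 kPa.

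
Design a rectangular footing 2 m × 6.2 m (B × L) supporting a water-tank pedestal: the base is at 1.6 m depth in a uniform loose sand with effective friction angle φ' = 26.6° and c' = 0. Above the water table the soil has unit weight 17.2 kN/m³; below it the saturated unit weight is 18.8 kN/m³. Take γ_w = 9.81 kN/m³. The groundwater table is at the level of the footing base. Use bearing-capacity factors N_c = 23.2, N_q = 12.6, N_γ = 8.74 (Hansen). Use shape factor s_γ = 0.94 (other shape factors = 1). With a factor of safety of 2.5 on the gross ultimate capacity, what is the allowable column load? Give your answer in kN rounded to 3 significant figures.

Overburden at base level: q = 17.2 × 1.6 = 27.52 kPa.
Below the base the soil is submerged, so the ½γBN_γ term uses γ' = 18.8 − 9.81 = 8.99 kN/m³.
Surcharge term q·N_q = 27.52 × 12.6 = 346.75 kPa; self-weight term 0.5·γ·B·N_γ·s_γ = 0.5 × 8.99 × 2 × 8.74 × 0.94 = 73.858 kPa.
q_ult = 346.75 + 73.858 = 420.61 kPa.
Gross allowable pressure q_all = 420.61 / 2.5 = 168.24 kPa.
Footing area = 12.4 m², so allowable column load = 168.24 × 12.4 = 2086.2 kN.

P_all ≈ 2090 kN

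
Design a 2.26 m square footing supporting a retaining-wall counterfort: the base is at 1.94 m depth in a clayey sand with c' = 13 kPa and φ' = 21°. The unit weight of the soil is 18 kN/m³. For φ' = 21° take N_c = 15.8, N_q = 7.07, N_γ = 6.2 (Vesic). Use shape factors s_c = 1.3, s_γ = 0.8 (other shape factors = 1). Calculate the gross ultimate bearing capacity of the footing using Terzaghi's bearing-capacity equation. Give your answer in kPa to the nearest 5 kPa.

q_ult ≈ 615 kPa

Effective surcharge at the founding depth q = γ·D_f = 18 × 1.94 = 34.92 kPa.
q_ult = c·N_c·s_c + q·N_q + 0.5·γ·B·N_γ·s_γ
     = 13 × 15.8 × 1.3 + 34.92 × 7.07 + 0.5 × 18 × 2.26 × 6.2 × 0.8
     = 267.02 + 246.88 + 100.89 = 614.79 kPa.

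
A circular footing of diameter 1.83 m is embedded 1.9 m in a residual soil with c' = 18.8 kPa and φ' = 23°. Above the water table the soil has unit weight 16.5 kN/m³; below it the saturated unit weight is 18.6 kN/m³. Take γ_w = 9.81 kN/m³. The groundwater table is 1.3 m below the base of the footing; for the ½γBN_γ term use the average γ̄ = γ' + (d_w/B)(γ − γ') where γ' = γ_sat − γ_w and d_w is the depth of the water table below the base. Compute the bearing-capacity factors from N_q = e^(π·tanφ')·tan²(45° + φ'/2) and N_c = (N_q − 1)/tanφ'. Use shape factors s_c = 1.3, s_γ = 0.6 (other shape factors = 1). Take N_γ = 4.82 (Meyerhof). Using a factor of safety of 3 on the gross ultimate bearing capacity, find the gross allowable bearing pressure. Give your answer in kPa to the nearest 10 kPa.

N_q = e^(π·tan23°)·tan²(56.5°) = 8.66; N_c = (N_q − 1)/tanφ' = 18.05.
Effective surcharge at the founding depth q = γ·D_f = 16.5 × 1.9 = 31.35 kPa.
With d_w = 1.3 m < B, γ̄ = 8.79 + (1.3/1.83) × (16.5 − 8.79) = 14.267 kN/m³.
q_ult = c·N_c·s_c + q·N_q + 0.5·γ·B·N_γ·s_γ
     = 18.8 × 18.049 × 1.3 + 31.35 × 8.6612 + 0.5 × 14.267 × 1.83 × 4.82 × 0.6
     = 441.11 + 271.53 + 37.753 = 750.39 kPa.
q_all = 750.39 / 3 = 250.13 kPa.

q_all ≈ 250 kPa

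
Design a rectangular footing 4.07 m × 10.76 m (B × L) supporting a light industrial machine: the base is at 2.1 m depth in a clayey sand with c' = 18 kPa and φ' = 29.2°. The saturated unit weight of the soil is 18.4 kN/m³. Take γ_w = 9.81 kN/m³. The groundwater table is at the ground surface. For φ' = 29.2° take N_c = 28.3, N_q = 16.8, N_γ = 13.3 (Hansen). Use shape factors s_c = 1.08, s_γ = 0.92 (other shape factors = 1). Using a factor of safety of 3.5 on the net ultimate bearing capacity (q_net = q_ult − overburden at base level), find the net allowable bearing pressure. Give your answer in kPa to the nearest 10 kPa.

q_all(net) ≈ 300 kPa

With the water table at the surface the whole profile is submerged: γ' = 18.4 − 9.81 = 8.59 kN/m³, so q = γ'·D_f = 18.039 kPa; the same γ' applies in the ½γBN_γ term.
q_ult = c·N_c·s_c + q·N_q + 0.5·γ·B·N_γ·s_γ
     = 18 × 28.3 × 1.08 + 18.039 × 16.8 + 0.5 × 8.59 × 4.07 × 13.3 × 0.92
     = 550.15 + 303.06 + 213.89 = 1067.1 kPa.
q_net = 1067.1 − 18.039 = 1049.1 kPa.
q_all(net) = 1049.1 / 3.5 = 299.73 kPa.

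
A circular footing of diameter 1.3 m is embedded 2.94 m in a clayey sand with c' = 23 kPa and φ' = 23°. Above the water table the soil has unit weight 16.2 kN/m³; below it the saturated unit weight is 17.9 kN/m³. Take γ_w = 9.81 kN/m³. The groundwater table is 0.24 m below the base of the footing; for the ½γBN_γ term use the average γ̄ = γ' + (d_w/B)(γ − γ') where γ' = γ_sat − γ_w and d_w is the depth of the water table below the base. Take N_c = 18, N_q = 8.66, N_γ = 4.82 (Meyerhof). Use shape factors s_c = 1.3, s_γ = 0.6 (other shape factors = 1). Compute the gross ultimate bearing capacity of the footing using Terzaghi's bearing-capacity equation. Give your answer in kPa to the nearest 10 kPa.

Overburden at base level: q = 16.2 × 2.94 = 47.628 kPa.
The water table is 0.24 m below the base (< B = 1.3 m), so the ½γBN_γ term uses γ̄ = γ' + (d_w/B)(γ − γ') = 8.09 + (0.24/1.3)(16.2 − 8.09) = 9.5872 kN/m³.
Cohesion term c·N_c·s_c = 23 × 18 × 1.3 = 538.2 kPa; surcharge term q·N_q = 47.628 × 8.66 = 412.46 kPa; self-weight term 0.5·γ·B·N_γ·s_γ = 0.5 × 9.5872 × 1.3 × 4.82 × 0.6 = 18.022 kPa.
q_ult = 538.2 + 412.46 + 18.022 = 968.68 kPa.

q_ult ≈ 970 kPa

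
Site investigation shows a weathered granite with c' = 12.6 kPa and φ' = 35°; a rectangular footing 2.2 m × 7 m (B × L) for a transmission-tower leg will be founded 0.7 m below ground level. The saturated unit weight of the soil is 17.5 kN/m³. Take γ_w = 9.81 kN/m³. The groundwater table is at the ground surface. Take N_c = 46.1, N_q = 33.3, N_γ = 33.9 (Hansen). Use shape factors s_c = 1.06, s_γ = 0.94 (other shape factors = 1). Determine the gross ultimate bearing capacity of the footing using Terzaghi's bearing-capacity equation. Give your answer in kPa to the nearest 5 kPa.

Water table at ground surface, so effective unit weight γ' = 17.5 − 9.81 = 7.69 kN/m³ is used throughout; overburden q = 7.69 × 0.7 = 5.383 kPa; the same γ' applies in the ½γBN_γ term.
Cohesion term c·N_c·s_c = 12.6 × 46.1 × 1.06 = 615.71 kPa; surcharge term q·N_q = 5.383 × 33.3 = 179.25 kPa; self-weight term 0.5·γ·B·N_γ·s_γ = 0.5 × 7.69 × 2.2 × 33.9 × 0.94 = 269.55 kPa.
q_ult = 615.71 + 179.25 + 269.55 = 1064.5 kPa.

q_ult ≈ 1065 kPa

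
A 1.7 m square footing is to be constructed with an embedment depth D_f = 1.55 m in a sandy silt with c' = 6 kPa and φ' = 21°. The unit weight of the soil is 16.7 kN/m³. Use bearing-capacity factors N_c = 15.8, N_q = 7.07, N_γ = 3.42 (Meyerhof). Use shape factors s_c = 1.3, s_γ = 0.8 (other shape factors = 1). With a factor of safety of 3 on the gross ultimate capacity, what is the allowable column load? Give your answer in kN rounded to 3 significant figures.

P_all ≈ 332 kN

q = γ·D_f = 16.7 × 1.55 = 25.885 kPa.
c·N_c·s_c = 6 × 15.8 × 1.3 = 123.24 kPa
q·N_q = 25.885 × 7.07 = 183.01 kPa
0.5·γ·B·N_γ·s_γ = 0.5 × 16.7 × 1.7 × 3.42 × 0.8 = 38.838 kPa
q_ult = 123.24 + 183.01 + 38.838 = 345.08 kPa.
Gross allowable pressure q_all = 345.08 / 3 = 115.03 kPa.
Footing area = 2.89 m², so allowable column load = 115.03 × 2.89 = 332.43 kN.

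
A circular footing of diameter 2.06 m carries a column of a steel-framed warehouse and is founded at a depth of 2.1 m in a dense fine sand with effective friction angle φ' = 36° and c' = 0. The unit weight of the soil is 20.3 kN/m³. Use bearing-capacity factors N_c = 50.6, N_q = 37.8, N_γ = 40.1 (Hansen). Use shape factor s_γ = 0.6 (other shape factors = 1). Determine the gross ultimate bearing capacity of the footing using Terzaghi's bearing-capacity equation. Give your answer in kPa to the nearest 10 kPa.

q = γ·D_f = 20.3 × 2.1 = 42.63 kPa.
q·N_q = 42.63 × 37.8 = 1611.4 kPa
0.5·γ·B·N_γ·s_γ = 0.5 × 20.3 × 2.06 × 40.1 × 0.6 = 503.07 kPa
q_ult = 1611.4 + 503.07 = 2114.5 kPa.

q_ult ≈ 2110 kPa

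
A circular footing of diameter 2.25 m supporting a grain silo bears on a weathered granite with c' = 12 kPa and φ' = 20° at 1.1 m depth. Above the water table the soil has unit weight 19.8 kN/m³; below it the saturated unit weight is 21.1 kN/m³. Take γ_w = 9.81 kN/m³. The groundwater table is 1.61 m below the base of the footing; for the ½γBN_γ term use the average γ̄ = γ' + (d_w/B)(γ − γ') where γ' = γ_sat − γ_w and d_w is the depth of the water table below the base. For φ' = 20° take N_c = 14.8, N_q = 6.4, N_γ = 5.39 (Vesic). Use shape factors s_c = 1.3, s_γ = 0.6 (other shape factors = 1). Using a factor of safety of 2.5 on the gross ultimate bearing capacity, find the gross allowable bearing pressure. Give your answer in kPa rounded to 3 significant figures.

q_all ≈ 173 kPa

Overburden at base level: q = 19.8 × 1.1 = 21.78 kPa.
The water table is 1.61 m below the base (< B = 2.25 m), so the ½γBN_γ term uses γ̄ = γ' + (d_w/B)(γ − γ') = 11.29 + (1.61/2.25)(19.8 − 11.29) = 17.379 kN/m³.
Cohesion term c·N_c·s_c = 12 × 14.8 × 1.3 = 230.88 kPa; surcharge term q·N_q = 21.78 × 6.4 = 139.39 kPa; self-weight term 0.5·γ·B·N_γ·s_γ = 0.5 × 17.379 × 2.25 × 5.39 × 0.6 = 63.231 kPa.
q_ult = 230.88 + 139.39 + 63.231 = 433.5 kPa.
q_all = 433.5 / 2.5 = 173.4 kPa.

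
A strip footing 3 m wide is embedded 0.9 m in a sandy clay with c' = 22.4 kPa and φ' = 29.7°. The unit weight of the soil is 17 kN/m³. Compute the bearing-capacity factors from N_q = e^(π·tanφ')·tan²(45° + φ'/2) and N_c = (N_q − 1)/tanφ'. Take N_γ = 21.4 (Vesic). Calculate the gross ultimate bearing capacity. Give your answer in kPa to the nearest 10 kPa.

tan29.7° = 0.5704, so N_q = e^(π×0.5704)·tan²(59.85°) = 6.001 × 2.964 = 17.79.
N_c = (17.79 − 1)/tan29.7° = 29.43.
q = γ·D_f = 17 × 0.9 = 15.3 kPa.
c·N_c = 22.4 × 29.431 = 659.25 kPa
q·N_q = 15.3 × 17.787 = 272.14 kPa
0.5·γ·B·N_γ = 0.5 × 17 × 3 × 21.4 = 545.7 kPa
q_ult = 659.25 + 272.14 + 545.7 = 1477.1 kPa.

q_ult ≈ 1480 kPa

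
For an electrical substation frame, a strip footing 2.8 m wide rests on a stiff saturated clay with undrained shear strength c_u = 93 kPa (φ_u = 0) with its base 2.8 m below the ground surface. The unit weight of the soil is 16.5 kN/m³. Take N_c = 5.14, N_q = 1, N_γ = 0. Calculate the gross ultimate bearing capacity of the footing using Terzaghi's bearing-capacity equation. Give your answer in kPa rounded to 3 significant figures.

q_ult ≈ 524 kPa

Effective surcharge at the founding depth q = γ·D_f = 16.5 × 2.8 = 46.2 kPa.
q_ult = c·N_c + q·N_q
     = 93 × 5.14 + 46.2 × 1
     = 478.02 + 46.2 = 524.22 kPa.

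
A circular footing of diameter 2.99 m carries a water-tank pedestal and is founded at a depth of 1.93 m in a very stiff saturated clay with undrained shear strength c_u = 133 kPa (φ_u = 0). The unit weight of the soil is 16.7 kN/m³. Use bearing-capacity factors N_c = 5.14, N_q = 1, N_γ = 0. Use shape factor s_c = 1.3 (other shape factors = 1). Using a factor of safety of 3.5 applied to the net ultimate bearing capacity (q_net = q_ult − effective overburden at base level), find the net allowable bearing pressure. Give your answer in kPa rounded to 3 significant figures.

Overburden at base level: q = 16.7 × 1.93 = 32.231 kPa.
Cohesion term c·N_c·s_c = 133 × 5.14 × 1.3 = 888.71 kPa; surcharge term q·N_q = 32.231 × 1 = 32.231 kPa.
q_ult = 888.71 + 32.231 = 920.94 kPa.
Net ultimate: q_net = 920.94 − 32.231 = 888.71 kPa.
q_all(net) = 888.71 / 3.5 = 253.92 kPa.

q_all(net) ≈ 254 kPa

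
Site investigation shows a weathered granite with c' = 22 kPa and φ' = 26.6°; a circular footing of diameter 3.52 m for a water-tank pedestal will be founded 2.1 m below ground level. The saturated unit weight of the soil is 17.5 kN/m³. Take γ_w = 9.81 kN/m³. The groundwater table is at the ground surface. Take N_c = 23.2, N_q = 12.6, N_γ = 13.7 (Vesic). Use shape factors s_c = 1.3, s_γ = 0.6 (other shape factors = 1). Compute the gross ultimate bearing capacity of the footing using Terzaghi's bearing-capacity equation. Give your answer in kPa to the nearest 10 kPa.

q_ult ≈ 980 kPa

γ' = 17.5 − 9.81 = 7.69 kN/m³ (submerged throughout). q = 7.69 × 2.1 = 16.149 kPa; the same γ' applies in the ½γBN_γ term.
c·N_c·s_c = 22 × 23.2 × 1.3 = 663.52 kPa
q·N_q = 16.149 × 12.6 = 203.48 kPa
0.5·γ·B·N_γ·s_γ = 0.5 × 7.69 × 3.52 × 13.7 × 0.6 = 111.25 kPa
q_ult = 663.52 + 203.48 + 111.25 = 978.25 kPa.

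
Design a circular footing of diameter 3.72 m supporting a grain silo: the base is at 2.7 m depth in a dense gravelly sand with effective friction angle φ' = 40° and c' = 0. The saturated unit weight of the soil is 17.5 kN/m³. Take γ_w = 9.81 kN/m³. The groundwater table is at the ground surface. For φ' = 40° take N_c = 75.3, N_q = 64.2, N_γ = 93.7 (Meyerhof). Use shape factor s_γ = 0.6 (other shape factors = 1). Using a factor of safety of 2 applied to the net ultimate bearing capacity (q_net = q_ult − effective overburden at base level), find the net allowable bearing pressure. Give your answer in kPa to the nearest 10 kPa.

q_all(net) ≈ 1060 kPa

With the water table at the surface the whole profile is submerged: γ' = 17.5 − 9.81 = 7.69 kN/m³, so q = γ'·D_f = 20.763 kPa; the same γ' applies in the ½γBN_γ term.
q_ult = q·N_q + 0.5·γ·B·N_γ·s_γ
     = 20.763 × 64.2 + 0.5 × 7.69 × 3.72 × 93.7 × 0.6
     = 1333 + 804.14 = 2137.1 kPa.
Net ultimate: q_net = 2137.1 − 20.763 = 2116.4 kPa.
q_all(net) = 2116.4 / 2 = 1058.2 kPa.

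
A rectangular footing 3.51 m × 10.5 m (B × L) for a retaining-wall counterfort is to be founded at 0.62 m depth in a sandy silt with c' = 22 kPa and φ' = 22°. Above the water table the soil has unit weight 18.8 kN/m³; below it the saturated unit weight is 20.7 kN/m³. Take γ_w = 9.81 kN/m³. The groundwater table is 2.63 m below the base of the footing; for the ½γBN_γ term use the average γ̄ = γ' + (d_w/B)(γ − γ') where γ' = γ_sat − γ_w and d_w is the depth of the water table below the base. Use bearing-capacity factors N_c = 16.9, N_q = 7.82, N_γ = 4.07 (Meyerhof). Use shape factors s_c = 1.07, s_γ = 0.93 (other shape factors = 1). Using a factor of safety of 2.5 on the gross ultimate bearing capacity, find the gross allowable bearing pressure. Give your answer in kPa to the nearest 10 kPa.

q_all ≈ 240 kPa

Effective surcharge at the founding depth q = γ·D_f = 18.8 × 0.62 = 11.656 kPa.
With d_w = 2.63 m < B, γ̄ = 10.89 + (2.63/3.51) × (18.8 − 10.89) = 16.817 kN/m³.
q_ult = c·N_c·s_c + q·N_q + 0.5·γ·B·N_γ·s_γ
     = 22 × 16.9 × 1.07 + 11.656 × 7.82 + 0.5 × 16.817 × 3.51 × 4.07 × 0.93
     = 397.83 + 91.15 + 111.71 = 600.69 kPa.
q_all = 600.69 / 2.5 = 240.28 kPa.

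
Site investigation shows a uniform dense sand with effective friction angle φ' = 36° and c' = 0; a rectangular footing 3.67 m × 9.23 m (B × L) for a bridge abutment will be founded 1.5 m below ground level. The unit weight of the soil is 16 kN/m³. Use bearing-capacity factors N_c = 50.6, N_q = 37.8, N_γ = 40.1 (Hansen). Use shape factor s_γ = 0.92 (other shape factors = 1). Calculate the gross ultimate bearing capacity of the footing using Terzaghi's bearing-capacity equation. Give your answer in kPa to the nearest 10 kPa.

q_ult ≈ 1990 kPa

q = γ·D_f = 16 × 1.5 = 24 kPa.
q·N_q = 24 × 37.8 = 907.2 kPa
0.5·γ·B·N_γ·s_γ = 0.5 × 16 × 3.67 × 40.1 × 0.92 = 1083.1 kPa
q_ult = 907.2 + 1083.1 = 1990.3 kPa.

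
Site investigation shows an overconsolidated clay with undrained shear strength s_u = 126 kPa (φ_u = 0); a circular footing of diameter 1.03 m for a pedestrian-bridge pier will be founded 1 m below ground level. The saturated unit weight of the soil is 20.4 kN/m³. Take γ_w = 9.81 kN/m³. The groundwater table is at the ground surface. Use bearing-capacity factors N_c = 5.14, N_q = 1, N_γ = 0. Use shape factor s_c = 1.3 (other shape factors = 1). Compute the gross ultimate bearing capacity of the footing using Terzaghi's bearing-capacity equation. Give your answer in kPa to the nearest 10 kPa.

With the water table at the surface the whole profile is submerged: γ' = 20.4 − 9.81 = 10.59 kN/m³, so q = γ'·D_f = 10.59 kPa.
q_ult = c·N_c·s_c + q·N_q
     = 126 × 5.14 × 1.3 + 10.59 × 1
     = 841.93 + 10.59 = 852.52 kPa.

q_ult ≈ 850 kPa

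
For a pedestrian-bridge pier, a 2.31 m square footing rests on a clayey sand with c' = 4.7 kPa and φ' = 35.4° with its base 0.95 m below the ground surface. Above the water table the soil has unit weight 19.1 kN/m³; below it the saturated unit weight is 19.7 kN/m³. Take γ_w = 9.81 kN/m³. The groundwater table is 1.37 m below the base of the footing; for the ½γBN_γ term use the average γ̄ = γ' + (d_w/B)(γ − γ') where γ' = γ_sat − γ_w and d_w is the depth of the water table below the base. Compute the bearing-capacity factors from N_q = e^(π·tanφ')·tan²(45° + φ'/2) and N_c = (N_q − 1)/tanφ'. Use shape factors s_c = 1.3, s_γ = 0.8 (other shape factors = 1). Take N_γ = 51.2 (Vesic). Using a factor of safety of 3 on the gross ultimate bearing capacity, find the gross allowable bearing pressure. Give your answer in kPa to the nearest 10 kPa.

q_all ≈ 550 kPa

N_q = e^(π·tan35.4°)·tan²(62.7°) = 35; N_c = (N_q − 1)/tanφ' = 47.84.
Effective surcharge at the founding depth q = γ·D_f = 19.1 × 0.95 = 18.145 kPa.
With d_w = 1.37 m < B, γ̄ = 9.89 + (1.37/2.31) × (19.1 − 9.89) = 15.352 kN/m³.
q_ult = c·N_c·s_c + q·N_q + 0.5·γ·B·N_γ·s_γ
     = 4.7 × 47.844 × 1.3 + 18.145 × 35.001 + 0.5 × 15.352 × 2.31 × 51.2 × 0.8
     = 292.33 + 635.09 + 726.29 = 1653.7 kPa.
q_all = 1653.7 / 3 = 551.24 kPa.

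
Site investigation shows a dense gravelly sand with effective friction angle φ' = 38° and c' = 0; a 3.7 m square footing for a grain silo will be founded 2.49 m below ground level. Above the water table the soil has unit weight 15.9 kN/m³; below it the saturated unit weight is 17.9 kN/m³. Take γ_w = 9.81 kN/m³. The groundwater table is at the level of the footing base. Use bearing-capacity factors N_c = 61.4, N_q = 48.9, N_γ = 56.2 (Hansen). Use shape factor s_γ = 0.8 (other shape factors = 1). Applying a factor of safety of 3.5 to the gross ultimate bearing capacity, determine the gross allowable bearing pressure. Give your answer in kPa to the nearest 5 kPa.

q = γ·D_f = 15.9 × 2.49 = 39.591 kPa.
For the ½γBN_γ term take γ' = 17.9 − 9.81 = 8.09 kN/m³ (soil below base is submerged).
q·N_q = 39.591 × 48.9 = 1936 kPa
0.5·γ·B·N_γ·s_γ = 0.5 × 8.09 × 3.7 × 56.2 × 0.8 = 672.89 kPa
q_ult = 1936 + 672.89 = 2608.9 kPa.
q_all = q_ult / FS = 2608.9 / 3.5 = 745.4 kPa.

q_all ≈ 745 kPa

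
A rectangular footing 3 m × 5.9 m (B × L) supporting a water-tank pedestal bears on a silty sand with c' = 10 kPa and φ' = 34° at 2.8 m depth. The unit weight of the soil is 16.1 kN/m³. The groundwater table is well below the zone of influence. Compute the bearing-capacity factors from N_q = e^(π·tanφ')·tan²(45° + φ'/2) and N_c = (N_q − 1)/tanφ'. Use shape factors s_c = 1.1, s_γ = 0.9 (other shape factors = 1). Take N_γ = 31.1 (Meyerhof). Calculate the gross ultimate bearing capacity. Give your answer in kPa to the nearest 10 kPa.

tan34° = 0.6745, so N_q = e^(π×0.6745)·tan²(62°) = 8.323 × 3.537 = 29.44.
N_c = (29.44 − 1)/tan34° = 42.16.
q = γ·D_f = 16.1 × 2.8 = 45.08 kPa.
c·N_c·s_c = 10 × 42.164 × 1.1 = 463.8 kPa
q·N_q = 45.08 × 29.44 = 1327.1 kPa
0.5·γ·B·N_γ·s_γ = 0.5 × 16.1 × 3 × 31.1 × 0.9 = 675.96 kPa
q_ult = 463.8 + 1327.1 + 675.96 = 2466.9 kPa.

q_ult ≈ 2470 kPa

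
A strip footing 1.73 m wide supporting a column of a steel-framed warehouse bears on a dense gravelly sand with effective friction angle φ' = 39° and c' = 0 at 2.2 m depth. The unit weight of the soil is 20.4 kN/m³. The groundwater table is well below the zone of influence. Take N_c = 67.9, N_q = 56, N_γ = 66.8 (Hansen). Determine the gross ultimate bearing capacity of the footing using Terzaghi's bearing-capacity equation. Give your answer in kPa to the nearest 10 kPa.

Effective surcharge at the founding depth q = γ·D_f = 20.4 × 2.2 = 44.88 kPa.
q_ult = q·N_q + 0.5·γ·B·N_γ
     = 44.88 × 56 + 0.5 × 20.4 × 1.73 × 66.8
     = 2513.3 + 1178.8 = 3692 kPa.

q_ult ≈ 3690 kPa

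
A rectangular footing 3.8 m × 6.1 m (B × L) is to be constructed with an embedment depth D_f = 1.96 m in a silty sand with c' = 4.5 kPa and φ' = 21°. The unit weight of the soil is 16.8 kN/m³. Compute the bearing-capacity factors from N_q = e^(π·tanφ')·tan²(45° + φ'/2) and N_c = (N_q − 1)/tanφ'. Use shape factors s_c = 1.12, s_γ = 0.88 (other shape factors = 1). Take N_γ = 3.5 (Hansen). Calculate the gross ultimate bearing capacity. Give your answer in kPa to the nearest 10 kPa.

tan21° = 0.3839, so N_q = e^(π×0.3839)·tan²(55.5°) = 3.34 × 2.117 = 7.07.
N_c = (7.07 − 1)/tan21° = 15.81.
Effective surcharge at the founding depth q = γ·D_f = 16.8 × 1.96 = 32.928 kPa.
q_ult = c·N_c·s_c + q·N_q + 0.5·γ·B·N_γ·s_γ
     = 4.5 × 15.815 × 1.12 + 32.928 × 7.0708 + 0.5 × 16.8 × 3.8 × 3.5 × 0.88
     = 79.707 + 232.83 + 98.314 = 410.85 kPa.

q_ult ≈ 410 kPa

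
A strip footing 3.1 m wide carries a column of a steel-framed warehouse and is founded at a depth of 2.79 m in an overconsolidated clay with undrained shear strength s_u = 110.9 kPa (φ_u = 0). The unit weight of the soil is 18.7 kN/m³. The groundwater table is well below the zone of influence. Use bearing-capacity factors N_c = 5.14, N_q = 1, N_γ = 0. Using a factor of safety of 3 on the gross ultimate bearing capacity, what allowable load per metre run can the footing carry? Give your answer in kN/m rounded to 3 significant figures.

Effective surcharge at the founding depth q = γ·D_f = 18.7 × 2.79 = 52.173 kPa.
q_ult = c·N_c + q·N_q
     = 110.9 × 5.14 + 52.173 × 1
     = 570.03 + 52.173 = 622.2 kPa.
Gross allowable pressure q_all = 622.2 / 3 = 207.4 kPa.
Allowable wall load = q_all × B = 207.4 × 3.1 = 642.94 kN per metre run.

≈ 643 kN/m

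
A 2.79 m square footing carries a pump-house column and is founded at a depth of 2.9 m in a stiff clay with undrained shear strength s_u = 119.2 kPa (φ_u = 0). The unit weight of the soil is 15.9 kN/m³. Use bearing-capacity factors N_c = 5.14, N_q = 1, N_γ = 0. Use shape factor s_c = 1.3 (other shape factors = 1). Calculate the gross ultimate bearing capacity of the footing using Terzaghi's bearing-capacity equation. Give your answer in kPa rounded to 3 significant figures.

Overburden at base level: q = 15.9 × 2.9 = 46.11 kPa.
Cohesion term c·N_c·s_c = 119.2 × 5.14 × 1.3 = 796.49 kPa; surcharge term q·N_q = 46.11 × 1 = 46.11 kPa.
q_ult = 796.49 + 46.11 = 842.6 kPa.

q_ult ≈ 843 kPa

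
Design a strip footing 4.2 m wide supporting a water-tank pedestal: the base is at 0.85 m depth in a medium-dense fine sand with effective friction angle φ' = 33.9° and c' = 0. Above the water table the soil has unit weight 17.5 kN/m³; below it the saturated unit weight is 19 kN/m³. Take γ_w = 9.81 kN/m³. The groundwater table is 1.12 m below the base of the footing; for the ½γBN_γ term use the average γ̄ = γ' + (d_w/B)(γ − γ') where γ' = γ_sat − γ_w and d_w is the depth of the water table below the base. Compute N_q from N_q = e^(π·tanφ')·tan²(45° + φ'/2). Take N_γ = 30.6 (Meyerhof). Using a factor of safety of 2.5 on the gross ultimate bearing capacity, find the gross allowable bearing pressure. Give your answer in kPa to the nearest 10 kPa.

N_q = e^(π·tan33.9°)·tan²(61.95°) = 29.08.
Effective surcharge at the founding depth q = γ·D_f = 17.5 × 0.85 = 14.875 kPa.
With d_w = 1.12 m < B, γ̄ = 9.19 + (1.12/4.2) × (17.5 − 9.19) = 11.406 kN/m³.
q_ult = q·N_q + 0.5·γ·B·N_γ
     = 14.875 × 29.083 + 0.5 × 11.406 × 4.2 × 30.6
     = 432.62 + 732.95 = 1165.6 kPa.
q_all = 1165.6 / 2.5 = 466.23 kPa.

q_all ≈ 470 kPa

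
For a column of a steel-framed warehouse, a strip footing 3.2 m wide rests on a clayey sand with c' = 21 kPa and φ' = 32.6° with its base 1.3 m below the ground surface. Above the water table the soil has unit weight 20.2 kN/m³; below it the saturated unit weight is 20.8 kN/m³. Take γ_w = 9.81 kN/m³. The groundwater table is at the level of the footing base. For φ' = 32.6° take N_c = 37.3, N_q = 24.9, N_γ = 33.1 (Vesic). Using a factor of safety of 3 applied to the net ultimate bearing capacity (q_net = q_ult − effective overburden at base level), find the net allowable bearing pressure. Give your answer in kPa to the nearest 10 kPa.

Effective surcharge at the founding depth q = γ·D_f = 20.2 × 1.3 = 26.26 kPa.
The water table coincides with the base, so in the self-weight term γ → γ' = 10.99 kN/m³.
q_ult = c·N_c + q·N_q + 0.5·γ·B·N_γ
     = 21 × 37.3 + 26.26 × 24.9 + 0.5 × 10.99 × 3.2 × 33.1
     = 783.3 + 653.87 + 582.03 = 2019.2 kPa.
Net ultimate: q_net = 2019.2 − 26.26 = 1992.9 kPa.
q_all(net) = 1992.9 / 3 = 664.31 kPa.

q_all(net) ≈ 660 kPa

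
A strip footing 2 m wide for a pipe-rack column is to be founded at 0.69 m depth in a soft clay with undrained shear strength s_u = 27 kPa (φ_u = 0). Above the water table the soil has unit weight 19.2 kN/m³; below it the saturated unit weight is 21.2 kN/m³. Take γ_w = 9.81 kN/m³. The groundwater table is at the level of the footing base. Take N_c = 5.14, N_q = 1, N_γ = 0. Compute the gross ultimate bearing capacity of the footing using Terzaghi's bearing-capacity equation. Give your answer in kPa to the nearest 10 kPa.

q_ult ≈ 150 kPa

Effective surcharge at the founding depth q = γ·D_f = 19.2 × 0.69 = 13.248 kPa.
q_ult = c·N_c + q·N_q
     = 27 × 5.14 + 13.248 × 1
     = 138.78 + 13.248 = 152.03 kPa.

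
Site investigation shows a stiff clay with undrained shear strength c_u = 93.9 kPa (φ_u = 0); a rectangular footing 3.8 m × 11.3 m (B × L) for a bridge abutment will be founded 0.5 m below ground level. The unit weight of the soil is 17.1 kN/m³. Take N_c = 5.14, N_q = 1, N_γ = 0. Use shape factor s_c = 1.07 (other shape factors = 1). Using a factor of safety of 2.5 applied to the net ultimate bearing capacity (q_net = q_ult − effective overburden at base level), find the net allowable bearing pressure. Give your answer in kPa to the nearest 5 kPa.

q_all(net) ≈ 205 kPa

Overburden at base level: q = 17.1 × 0.5 = 8.55 kPa.
Cohesion term c·N_c·s_c = 93.9 × 5.14 × 1.07 = 516.43 kPa; surcharge term q·N_q = 8.55 × 1 = 8.55 kPa.
q_ult = 516.43 + 8.55 = 524.98 kPa.
Net ultimate: q_net = 524.98 − 8.55 = 516.43 kPa.
q_all(net) = 516.43 / 2.5 = 206.57 kPa.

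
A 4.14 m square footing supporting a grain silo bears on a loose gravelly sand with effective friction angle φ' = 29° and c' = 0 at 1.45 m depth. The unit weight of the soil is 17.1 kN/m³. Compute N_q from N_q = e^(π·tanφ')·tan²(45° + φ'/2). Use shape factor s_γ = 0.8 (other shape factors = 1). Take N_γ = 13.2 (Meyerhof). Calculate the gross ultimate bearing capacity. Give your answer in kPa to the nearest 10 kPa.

q_ult ≈ 780 kPa

tan29° = 0.5543, so N_q = e^(π×0.5543)·tan²(59.5°) = 5.705 × 2.882 = 16.44.
Effective surcharge at the founding depth q = γ·D_f = 17.1 × 1.45 = 24.795 kPa.
q_ult = q·N_q + 0.5·γ·B·N_γ·s_γ
     = 24.795 × 16.443 + 0.5 × 17.1 × 4.14 × 13.2 × 0.8
     = 407.71 + 373.79 = 781.5 kPa.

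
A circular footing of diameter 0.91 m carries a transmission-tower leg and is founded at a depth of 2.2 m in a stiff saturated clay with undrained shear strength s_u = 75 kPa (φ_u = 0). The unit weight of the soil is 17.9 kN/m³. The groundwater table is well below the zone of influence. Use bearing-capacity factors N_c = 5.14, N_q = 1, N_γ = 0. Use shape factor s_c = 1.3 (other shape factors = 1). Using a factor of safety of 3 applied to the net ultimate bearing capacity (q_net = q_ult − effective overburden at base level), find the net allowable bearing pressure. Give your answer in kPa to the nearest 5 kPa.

q_all(net) ≈ 165 kPa

Effective surcharge at the founding depth q = γ·D_f = 17.9 × 2.2 = 39.38 kPa.
q_ult = c·N_c·s_c + q·N_q
     = 75 × 5.14 × 1.3 + 39.38 × 1
     = 501.15 + 39.38 = 540.53 kPa.
Net ultimate: q_net = 540.53 − 39.38 = 501.15 kPa.
q_all(net) = 501.15 / 3 = 167.05 kPa.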